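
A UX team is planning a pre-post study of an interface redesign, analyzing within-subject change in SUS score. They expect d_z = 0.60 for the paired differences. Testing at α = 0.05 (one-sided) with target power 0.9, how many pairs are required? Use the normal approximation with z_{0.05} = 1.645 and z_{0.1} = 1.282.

n = 24 pairs

For a paired (one-sample on differences) test: n = ((z_{α} + z_β) / d)².
z_{α} + z_β = 1.645 + 1.282 = 2.927.
n = (2.927 / 0.60)² = 4.878² = 23.80.
Round up.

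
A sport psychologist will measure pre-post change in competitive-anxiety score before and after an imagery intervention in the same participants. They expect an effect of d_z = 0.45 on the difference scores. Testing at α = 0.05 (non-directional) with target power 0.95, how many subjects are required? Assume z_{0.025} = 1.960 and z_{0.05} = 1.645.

n = 65 pairs

For a paired (one-sample on differences) test: n = ((z_{α/2} + z_β) / d)².
z_{α/2} + z_β = 1.960 + 1.645 = 3.605.
n = (3.605 / 0.45)² = 8.011² = 64.18.
Round up.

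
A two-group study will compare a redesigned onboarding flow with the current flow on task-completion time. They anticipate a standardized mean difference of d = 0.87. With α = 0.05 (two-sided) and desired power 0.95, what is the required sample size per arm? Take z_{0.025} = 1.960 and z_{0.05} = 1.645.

For two independent groups with equal n: n = 2·((z_{α/2} + z_β) / d)².
z_{α/2} + z_β = 1.960 + 1.645 = 3.605.
n = 2 × (3.605 / 0.87)² = 2 × 4.144² = 2 × 17.17 = 34.3.
Round up to the next whole participant.

n = 35 per group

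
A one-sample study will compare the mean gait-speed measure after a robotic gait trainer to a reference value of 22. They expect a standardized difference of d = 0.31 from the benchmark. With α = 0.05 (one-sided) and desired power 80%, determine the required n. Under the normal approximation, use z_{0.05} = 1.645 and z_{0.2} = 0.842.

For a one-sample test: n = ((z_{α} + z_β) / d)².
z_{α} + z_β = 1.645 + 0.842 = 2.487.
n = (2.487 / 0.31)² = 8.023² = 64.36.
Round up.

n = 65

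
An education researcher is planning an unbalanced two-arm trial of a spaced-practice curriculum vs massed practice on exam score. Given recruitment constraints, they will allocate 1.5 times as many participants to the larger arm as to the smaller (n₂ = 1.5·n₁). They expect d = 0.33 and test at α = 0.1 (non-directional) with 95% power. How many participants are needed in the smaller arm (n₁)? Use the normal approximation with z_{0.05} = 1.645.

With allocation ratio k = n₂/n₁ = 1.5, Var(x̄₁−x̄₂) = σ²(1/n₁ + 1/(k·n₁)) = σ²·(k+1)/(k·n₁).
So n₁ = (1 + 1/k)·((z_{α/2} + z_β)/d)² = 1.667 × (3.290/0.33)².
n₁ = 1.667 × 99.39 = 165.7.
Round up: n₁ = 166, giving n₂ = 1.5 × 166 = 249.

n₁ = 166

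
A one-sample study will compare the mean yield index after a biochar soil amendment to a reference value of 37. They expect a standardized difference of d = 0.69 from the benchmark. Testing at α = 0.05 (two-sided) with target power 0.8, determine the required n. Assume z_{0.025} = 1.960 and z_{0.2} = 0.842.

For a one-sample test: n = ((z_{α/2} + z_β) / d)².
z_{α/2} + z_β = 1.960 + 0.842 = 2.802.
n = (2.802 / 0.69)² = 4.061² = 16.49.
Round up.

n = 17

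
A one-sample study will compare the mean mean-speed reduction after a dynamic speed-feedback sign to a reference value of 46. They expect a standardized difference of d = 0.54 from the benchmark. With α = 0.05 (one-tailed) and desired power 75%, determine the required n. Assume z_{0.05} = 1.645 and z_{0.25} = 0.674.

n = 19

For a one-sample test: n = ((z_{α} + z_β) / d)².
z_{α} + z_β = 1.645 + 0.674 = 2.319.
n = (2.319 / 0.54)² = 4.294² = 18.44.
Round up.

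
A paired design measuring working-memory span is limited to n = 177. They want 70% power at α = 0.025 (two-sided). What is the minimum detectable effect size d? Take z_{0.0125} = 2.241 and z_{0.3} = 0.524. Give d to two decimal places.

For a single sample (or paired design) of n = 177: d_min = (z_{α/2} + z_β)/√n.
z-sum = 2.241 + 0.524 = 2.765.
d_min = 2.765 / √177 = 2.765 / 13.304 = 0.208.

d_min ≈ 0.21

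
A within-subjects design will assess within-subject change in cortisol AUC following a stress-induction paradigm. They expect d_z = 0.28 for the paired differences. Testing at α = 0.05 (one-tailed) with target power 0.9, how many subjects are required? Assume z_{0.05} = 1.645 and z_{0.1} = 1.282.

n = 110 pairs

For a paired (one-sample on differences) test: n = ((z_{α} + z_β) / d)².
z_{α} + z_β = 1.645 + 1.282 = 2.927.
n = (2.927 / 0.28)² = 10.454² = 109.28.
Round up.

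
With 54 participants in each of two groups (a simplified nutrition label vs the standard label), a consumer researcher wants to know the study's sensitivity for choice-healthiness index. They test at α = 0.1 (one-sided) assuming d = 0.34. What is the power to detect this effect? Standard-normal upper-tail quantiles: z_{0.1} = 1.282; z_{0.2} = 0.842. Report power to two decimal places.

For two equal groups, power = Φ(d·√(n/2) − z_{α}).
d·√(n/2) = 0.34 × √(54/2) = 0.34 × 5.196 = 1.767.
z_β = 1.767 − 1.282 = 0.485.
Power = Φ(0.485) = 0.686.

power ≈ 0.69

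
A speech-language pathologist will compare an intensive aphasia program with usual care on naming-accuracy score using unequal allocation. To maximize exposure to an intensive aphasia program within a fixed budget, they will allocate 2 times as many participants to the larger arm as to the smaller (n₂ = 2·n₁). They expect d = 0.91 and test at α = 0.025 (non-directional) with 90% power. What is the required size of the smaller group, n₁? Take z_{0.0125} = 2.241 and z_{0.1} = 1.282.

With allocation ratio k = n₂/n₁ = 2, Var(x̄₁−x̄₂) = σ²(1/n₁ + 1/(k·n₁)) = σ²·(k+1)/(k·n₁).
So n₁ = (1 + 1/k)·((z_{α/2} + z_β)/d)² = 1.500 × (3.523/0.91)².
n₁ = 1.500 × 14.99 = 22.5.
Round up: n₁ = 23, giving n₂ = 2 × 23 = 46.

n₁ = 23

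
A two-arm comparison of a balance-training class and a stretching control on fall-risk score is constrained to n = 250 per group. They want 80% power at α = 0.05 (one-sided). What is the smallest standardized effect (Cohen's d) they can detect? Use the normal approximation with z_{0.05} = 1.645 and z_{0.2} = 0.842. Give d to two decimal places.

For two independent groups of n = 250 each: d_min = (z_{α} + z_β)·√(2/n).
z-sum = 1.645 + 0.842 = 2.487.
d_min = 2.487 × √(2/250) = 2.487 × 0.0894 = 0.222.

d_min ≈ 0.22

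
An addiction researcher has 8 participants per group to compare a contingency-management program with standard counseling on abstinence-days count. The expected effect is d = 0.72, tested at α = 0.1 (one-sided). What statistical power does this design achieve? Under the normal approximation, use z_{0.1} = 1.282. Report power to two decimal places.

power ≈ 0.56

For two equal groups, power = Φ(d·√(n/2) − z_{α}).
d·√(n/2) = 0.72 × √(8/2) = 0.72 × 2.000 = 1.440.
z_β = 1.440 − 1.282 = 0.158.
Power = Φ(0.158) = 0.563.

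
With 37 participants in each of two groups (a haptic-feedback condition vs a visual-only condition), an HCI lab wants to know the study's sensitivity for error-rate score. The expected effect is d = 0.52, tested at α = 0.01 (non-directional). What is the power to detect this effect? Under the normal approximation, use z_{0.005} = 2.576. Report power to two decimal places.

power ≈ 0.37

For two equal groups, power = Φ(d·√(n/2) − z_{α/2}).
d·√(n/2) = 0.52 × √(37/2) = 0.52 × 4.301 = 2.237.
z_β = 2.237 − 2.576 = -0.339.
Power = Φ(-0.339) = 0.367.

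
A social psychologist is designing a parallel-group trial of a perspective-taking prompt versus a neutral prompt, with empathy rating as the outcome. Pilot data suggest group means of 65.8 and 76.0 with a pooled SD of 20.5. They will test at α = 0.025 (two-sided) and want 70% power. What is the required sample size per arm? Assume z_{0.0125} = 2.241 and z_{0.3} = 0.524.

n = 62 per group

Cohen's d = |M₁ − M₂| / SD_pooled = |65.8 − 76.0| / 20.5 = 10.2 / 20.5 = 0.498.
For two independent groups with equal n: n = 2·((z_{α/2} + z_β) / d)².
z_{α/2} + z_β = 2.241 + 0.524 = 2.765.
n = 2 × (2.765 / 0.498)² = 2 × 5.552² = 2 × 30.83 = 61.7.
Round up to the next whole participant.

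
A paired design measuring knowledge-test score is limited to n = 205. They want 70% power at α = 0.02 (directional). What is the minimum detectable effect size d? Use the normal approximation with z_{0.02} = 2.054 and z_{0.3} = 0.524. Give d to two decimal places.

For a single sample (or paired design) of n = 205: d_min = (z_{α} + z_β)/√n.
z-sum = 2.054 + 0.524 = 2.578.
d_min = 2.578 / √205 = 2.578 / 14.318 = 0.180.

d_min ≈ 0.18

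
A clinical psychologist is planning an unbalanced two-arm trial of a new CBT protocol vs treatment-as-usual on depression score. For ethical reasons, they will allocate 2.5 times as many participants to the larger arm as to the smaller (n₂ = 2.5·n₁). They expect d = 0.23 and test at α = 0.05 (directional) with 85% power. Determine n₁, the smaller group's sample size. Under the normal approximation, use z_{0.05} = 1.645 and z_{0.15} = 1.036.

With allocation ratio k = n₂/n₁ = 2.5, Var(x̄₁−x̄₂) = σ²(1/n₁ + 1/(k·n₁)) = σ²·(k+1)/(k·n₁).
So n₁ = (1 + 1/k)·((z_{α} + z_β)/d)² = 1.400 × (2.681/0.23)².
n₁ = 1.400 × 135.87 = 190.2.
Round up: n₁ = 191, giving n₂ = ⌈2.5 × 191⌉ = ⌈477.5⌉ = 478.

n₁ = 191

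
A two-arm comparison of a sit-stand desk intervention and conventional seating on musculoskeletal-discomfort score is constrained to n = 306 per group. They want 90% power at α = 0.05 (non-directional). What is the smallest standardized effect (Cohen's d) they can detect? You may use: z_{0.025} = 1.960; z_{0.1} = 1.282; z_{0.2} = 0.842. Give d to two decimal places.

d_min ≈ 0.26

For two independent groups of n = 306 each: d_min = (z_{α/2} + z_β)·√(2/n).
z-sum = 1.960 + 1.282 = 3.242.
d_min = 3.242 × √(2/306) = 3.242 × 0.0808 = 0.262.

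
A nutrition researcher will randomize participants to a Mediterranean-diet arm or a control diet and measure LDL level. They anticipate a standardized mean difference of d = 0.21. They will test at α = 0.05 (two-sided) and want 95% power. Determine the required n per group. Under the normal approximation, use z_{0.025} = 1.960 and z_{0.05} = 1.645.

For two independent groups with equal n: n = 2·((z_{α/2} + z_β) / d)².
z_{α/2} + z_β = 1.960 + 1.645 = 3.605.
n = 2 × (3.605 / 0.21)² = 2 × 17.167² = 2 × 294.69 = 589.4.
Round up to the next whole participant.

n = 590 per group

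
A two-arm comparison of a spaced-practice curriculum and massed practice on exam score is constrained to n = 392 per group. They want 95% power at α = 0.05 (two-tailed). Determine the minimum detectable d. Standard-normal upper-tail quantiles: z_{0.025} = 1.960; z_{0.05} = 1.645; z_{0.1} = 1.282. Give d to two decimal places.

For two independent groups of n = 392 each: d_min = (z_{α/2} + z_β)·√(2/n).
z-sum = 1.960 + 1.645 = 3.605.
d_min = 3.605 × √(2/392) = 3.605 × 0.0714 = 0.258.

d_min ≈ 0.26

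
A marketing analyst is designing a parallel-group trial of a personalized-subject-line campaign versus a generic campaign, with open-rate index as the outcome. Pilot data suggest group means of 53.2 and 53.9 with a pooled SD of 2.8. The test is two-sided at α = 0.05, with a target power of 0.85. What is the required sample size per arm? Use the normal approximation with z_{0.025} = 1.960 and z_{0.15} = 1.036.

Cohen's d = |M₁ − M₂| / SD_pooled = |53.2 − 53.9| / 2.8 = 0.7 / 2.8 = 0.250.
For two independent groups with equal n: n = 2·((z_{α/2} + z_β) / d)².
z_{α/2} + z_β = 1.960 + 1.036 = 2.996.
n = 2 × (2.996 / 0.250)² = 2 × 11.984² = 2 × 143.62 = 287.2.
Round up to the next whole participant.

n = 288 per group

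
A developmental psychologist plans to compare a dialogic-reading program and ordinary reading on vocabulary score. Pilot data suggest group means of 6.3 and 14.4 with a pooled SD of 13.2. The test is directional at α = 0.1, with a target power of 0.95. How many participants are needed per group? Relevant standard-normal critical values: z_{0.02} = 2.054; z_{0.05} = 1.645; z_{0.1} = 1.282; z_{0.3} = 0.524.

Cohen's d = |M₁ − M₂| / SD_pooled = |6.3 − 14.4| / 13.2 = 8.1 / 13.2 = 0.614.
For two independent groups with equal n: n = 2·((z_{α} + z_β) / d)².
z_{α} + z_β = 1.282 + 1.645 = 2.927.
n = 2 × (2.927 / 0.614)² = 2 × 4.767² = 2 × 22.73 = 45.5.
Round up to the next whole participant.

n = 46 per group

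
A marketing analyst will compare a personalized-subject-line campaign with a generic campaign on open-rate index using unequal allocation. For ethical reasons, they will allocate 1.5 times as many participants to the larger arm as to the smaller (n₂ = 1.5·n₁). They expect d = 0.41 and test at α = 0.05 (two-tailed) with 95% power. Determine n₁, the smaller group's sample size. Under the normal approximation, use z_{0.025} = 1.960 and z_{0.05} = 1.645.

n₁ = 129

With allocation ratio k = n₂/n₁ = 1.5, Var(x̄₁−x̄₂) = σ²(1/n₁ + 1/(k·n₁)) = σ²·(k+1)/(k·n₁).
So n₁ = (1 + 1/k)·((z_{α/2} + z_β)/d)² = 1.667 × (3.605/0.41)².
n₁ = 1.667 × 77.31 = 128.9.
Round up: n₁ = 129, giving n₂ = ⌈1.5 × 129⌉ = ⌈193.5⌉ = 194.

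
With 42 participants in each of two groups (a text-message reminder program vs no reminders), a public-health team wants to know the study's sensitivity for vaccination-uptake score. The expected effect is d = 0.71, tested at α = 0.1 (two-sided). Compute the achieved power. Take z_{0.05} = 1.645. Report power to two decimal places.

power ≈ 0.95

For two equal groups, power = Φ(d·√(n/2) − z_{α/2}).
d·√(n/2) = 0.71 × √(42/2) = 0.71 × 4.583 = 3.254.
z_β = 3.254 − 1.645 = 1.609.
Power = Φ(1.609) = 0.946.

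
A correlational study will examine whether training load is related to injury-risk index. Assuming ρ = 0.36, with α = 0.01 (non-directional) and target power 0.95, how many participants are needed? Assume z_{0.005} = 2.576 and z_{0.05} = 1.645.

Fisher's z: C = ½·ln((1+r)/(1−r)) = ½·ln(2.1250) = 0.3769.
n = ((z_{α/2} + z_β)/C)² + 3.
(2.576 + 1.645) / 0.3769 = 4.221 / 0.3769 = 11.199.
n = 11.199² + 3 = 125.42 + 3 = 128.4.
Round up.

n = 129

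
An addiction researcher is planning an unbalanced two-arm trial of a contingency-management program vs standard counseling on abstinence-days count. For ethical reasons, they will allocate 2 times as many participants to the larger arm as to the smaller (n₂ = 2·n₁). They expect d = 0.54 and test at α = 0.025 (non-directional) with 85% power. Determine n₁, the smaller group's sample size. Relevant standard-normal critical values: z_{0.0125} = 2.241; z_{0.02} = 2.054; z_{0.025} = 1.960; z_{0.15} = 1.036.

With allocation ratio k = n₂/n₁ = 2, Var(x̄₁−x̄₂) = σ²(1/n₁ + 1/(k·n₁)) = σ²·(k+1)/(k·n₁).
So n₁ = (1 + 1/k)·((z_{α/2} + z_β)/d)² = 1.500 × (3.277/0.54)².
n₁ = 1.500 × 36.83 = 55.2.
Round up: n₁ = 56, giving n₂ = 2 × 56 = 112.

n₁ = 56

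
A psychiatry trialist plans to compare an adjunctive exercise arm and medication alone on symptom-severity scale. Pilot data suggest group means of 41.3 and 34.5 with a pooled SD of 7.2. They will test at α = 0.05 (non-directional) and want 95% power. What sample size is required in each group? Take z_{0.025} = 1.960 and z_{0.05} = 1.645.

Cohen's d = |M₁ − M₂| / SD_pooled = |41.3 − 34.5| / 7.2 = 6.8 / 7.2 = 0.944.
For two independent groups with equal n: n = 2·((z_{α/2} + z_β) / d)².
z_{α/2} + z_β = 1.960 + 1.645 = 3.605.
n = 2 × (3.605 / 0.944)² = 2 × 3.819² = 2 × 14.58 = 29.2.
Round up to the next whole participant.

n = 30 per group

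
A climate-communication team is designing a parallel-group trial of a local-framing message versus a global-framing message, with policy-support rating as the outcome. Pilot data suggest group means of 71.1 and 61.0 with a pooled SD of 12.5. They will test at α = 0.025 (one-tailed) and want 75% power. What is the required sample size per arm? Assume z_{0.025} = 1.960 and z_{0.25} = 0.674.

Cohen's d = |M₁ − M₂| / SD_pooled = |71.1 − 61.0| / 12.5 = 10.1 / 12.5 = 0.808.
For two independent groups with equal n: n = 2·((z_{α} + z_β) / d)².
z_{α} + z_β = 1.960 + 0.674 = 2.634.
n = 2 × (2.634 / 0.808)² = 2 × 3.260² = 2 × 10.63 = 21.3.
Round up to the next whole participant.

n = 22 per group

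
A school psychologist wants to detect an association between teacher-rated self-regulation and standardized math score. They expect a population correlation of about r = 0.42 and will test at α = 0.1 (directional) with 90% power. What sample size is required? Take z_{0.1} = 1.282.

n = 36

Fisher's z: C = ½·ln((1+r)/(1−r)) = ½·ln(2.4483) = 0.4477.
n = ((z_{α} + z_β)/C)² + 3.
(1.282 + 1.282) / 0.4477 = 2.564 / 0.4477 = 5.727.
n = 5.727² + 3 = 32.80 + 3 = 35.8.
Round up.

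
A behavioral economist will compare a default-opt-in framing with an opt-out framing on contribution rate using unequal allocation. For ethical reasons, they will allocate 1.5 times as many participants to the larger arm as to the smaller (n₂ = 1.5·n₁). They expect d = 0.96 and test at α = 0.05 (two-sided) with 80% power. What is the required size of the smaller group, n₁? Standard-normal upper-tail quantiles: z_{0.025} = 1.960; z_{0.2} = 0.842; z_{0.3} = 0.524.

n₁ = 15

With allocation ratio k = n₂/n₁ = 1.5, Var(x̄₁−x̄₂) = σ²(1/n₁ + 1/(k·n₁)) = σ²·(k+1)/(k·n₁).
So n₁ = (1 + 1/k)·((z_{α/2} + z_β)/d)² = 1.667 × (2.802/0.96)².
n₁ = 1.667 × 8.52 = 14.2.
Round up: n₁ = 15, giving n₂ = ⌈1.5 × 15⌉ = ⌈22.5⌉ = 23.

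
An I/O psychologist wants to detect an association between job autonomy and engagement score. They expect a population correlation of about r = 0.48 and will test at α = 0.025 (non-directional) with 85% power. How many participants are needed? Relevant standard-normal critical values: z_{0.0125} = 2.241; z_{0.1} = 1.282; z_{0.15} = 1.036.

Fisher's z: C = ½·ln((1+r)/(1−r)) = ½·ln(2.8462) = 0.5230.
n = ((z_{α/2} + z_β)/C)² + 3.
(2.241 + 1.036) / 0.5230 = 3.277 / 0.5230 = 6.266.
n = 6.266² + 3 = 39.26 + 3 = 42.3.
Round up.

n = 43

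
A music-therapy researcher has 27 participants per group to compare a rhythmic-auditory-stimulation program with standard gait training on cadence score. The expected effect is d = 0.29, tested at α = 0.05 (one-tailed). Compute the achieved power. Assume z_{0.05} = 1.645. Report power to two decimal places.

power ≈ 0.28

For two equal groups, power = Φ(d·√(n/2) − z_{α}).
d·√(n/2) = 0.29 × √(27/2) = 0.29 × 3.674 = 1.066.
z_β = 1.066 − 1.645 = -0.579.
Power = Φ(-0.579) = 0.281.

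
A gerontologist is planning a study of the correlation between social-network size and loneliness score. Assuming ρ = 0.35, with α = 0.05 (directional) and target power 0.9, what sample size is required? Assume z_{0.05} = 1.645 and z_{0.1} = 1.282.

n = 68

Fisher's z: C = ½·ln((1+r)/(1−r)) = ½·ln(2.0769) = 0.3654.
n = ((z_{α} + z_β)/C)² + 3.
(1.645 + 1.282) / 0.3654 = 2.927 / 0.3654 = 8.010.
n = 8.010² + 3 = 64.17 + 3 = 67.2.
Round up.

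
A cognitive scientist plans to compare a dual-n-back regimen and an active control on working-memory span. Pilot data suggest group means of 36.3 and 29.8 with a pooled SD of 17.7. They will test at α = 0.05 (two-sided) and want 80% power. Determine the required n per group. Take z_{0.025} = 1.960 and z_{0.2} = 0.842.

Cohen's d = |M₁ − M₂| / SD_pooled = |36.3 − 29.8| / 17.7 = 6.5 / 17.7 = 0.367.
For two independent groups with equal n: n = 2·((z_{α/2} + z_β) / d)².
z_{α/2} + z_β = 1.960 + 0.842 = 2.802.
n = 2 × (2.802 / 0.367)² = 2 × 7.635² = 2 × 58.29 = 116.6.
Round up to the next whole participant.

n = 117 per group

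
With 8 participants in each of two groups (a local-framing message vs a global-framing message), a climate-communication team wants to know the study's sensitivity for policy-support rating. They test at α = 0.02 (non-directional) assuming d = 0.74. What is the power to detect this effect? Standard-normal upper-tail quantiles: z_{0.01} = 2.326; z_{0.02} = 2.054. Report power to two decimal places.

For two equal groups, power = Φ(d·√(n/2) − z_{α/2}).
d·√(n/2) = 0.74 × √(8/2) = 0.74 × 2.000 = 1.480.
z_β = 1.480 − 2.326 = -0.846.
Power = Φ(-0.846) = 0.199.

power ≈ 0.20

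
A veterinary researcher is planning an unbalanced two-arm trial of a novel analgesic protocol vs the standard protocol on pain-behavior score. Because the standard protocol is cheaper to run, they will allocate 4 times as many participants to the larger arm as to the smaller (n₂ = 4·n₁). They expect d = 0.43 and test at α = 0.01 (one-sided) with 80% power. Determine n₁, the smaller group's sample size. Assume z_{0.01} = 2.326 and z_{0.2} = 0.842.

With allocation ratio k = n₂/n₁ = 4, Var(x̄₁−x̄₂) = σ²(1/n₁ + 1/(k·n₁)) = σ²·(k+1)/(k·n₁).
So n₁ = (1 + 1/k)·((z_{α} + z_β)/d)² = 1.250 × (3.168/0.43)².
n₁ = 1.250 × 54.28 = 67.8.
Round up: n₁ = 68, giving n₂ = 4 × 68 = 272.

n₁ = 68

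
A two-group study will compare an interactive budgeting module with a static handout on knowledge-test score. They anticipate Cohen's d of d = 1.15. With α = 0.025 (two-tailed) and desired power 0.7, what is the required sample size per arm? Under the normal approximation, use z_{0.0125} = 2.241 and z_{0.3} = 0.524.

For two independent groups with equal n: n = 2·((z_{α/2} + z_β) / d)².
z_{α/2} + z_β = 2.241 + 0.524 = 2.765.
n = 2 × (2.765 / 1.15)² = 2 × 2.404² = 2 × 5.78 = 11.6.
Round up to the next whole participant.

n = 12 per group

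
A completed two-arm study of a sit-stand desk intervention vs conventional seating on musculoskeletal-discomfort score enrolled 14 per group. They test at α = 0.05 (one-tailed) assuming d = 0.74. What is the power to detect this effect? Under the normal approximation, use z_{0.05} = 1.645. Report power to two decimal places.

power ≈ 0.62

For two equal groups, power = Φ(d·√(n/2) − z_{α}).
d·√(n/2) = 0.74 × √(14/2) = 0.74 × 2.646 = 1.958.
z_β = 1.958 − 1.645 = 0.313.
Power = Φ(0.313) = 0.623.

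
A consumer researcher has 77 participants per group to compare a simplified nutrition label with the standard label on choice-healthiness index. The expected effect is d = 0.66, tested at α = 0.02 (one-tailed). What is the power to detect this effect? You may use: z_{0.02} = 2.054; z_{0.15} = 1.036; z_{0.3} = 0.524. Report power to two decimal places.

For two equal groups, power = Φ(d·√(n/2) − z_{α}).
d·√(n/2) = 0.66 × √(77/2) = 0.66 × 6.205 = 4.095.
z_β = 4.095 − 2.054 = 2.041.
Power = Φ(2.041) = 0.979.

power ≈ 0.98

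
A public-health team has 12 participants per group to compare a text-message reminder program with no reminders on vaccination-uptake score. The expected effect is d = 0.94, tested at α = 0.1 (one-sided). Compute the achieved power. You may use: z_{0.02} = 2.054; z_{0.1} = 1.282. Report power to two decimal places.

For two equal groups, power = Φ(d·√(n/2) − z_{α}).
d·√(n/2) = 0.94 × √(12/2) = 0.94 × 2.449 = 2.303.
z_β = 2.303 − 1.282 = 1.021.
Power = Φ(1.021) = 0.846.

power ≈ 0.85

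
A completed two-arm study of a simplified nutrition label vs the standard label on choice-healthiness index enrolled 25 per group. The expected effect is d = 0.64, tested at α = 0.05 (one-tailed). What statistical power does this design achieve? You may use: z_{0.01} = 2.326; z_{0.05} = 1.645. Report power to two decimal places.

For two equal groups, power = Φ(d·√(n/2) − z_{α}).
d·√(n/2) = 0.64 × √(25/2) = 0.64 × 3.536 = 2.263.
z_β = 2.263 − 1.645 = 0.618.
Power = Φ(0.618) = 0.732.

power ≈ 0.73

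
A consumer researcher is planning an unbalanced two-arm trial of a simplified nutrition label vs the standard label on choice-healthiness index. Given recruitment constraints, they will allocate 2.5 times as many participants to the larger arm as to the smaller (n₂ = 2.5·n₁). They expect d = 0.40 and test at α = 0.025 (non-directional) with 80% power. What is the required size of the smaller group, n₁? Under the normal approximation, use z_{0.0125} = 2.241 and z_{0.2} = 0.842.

n₁ = 84

With allocation ratio k = n₂/n₁ = 2.5, Var(x̄₁−x̄₂) = σ²(1/n₁ + 1/(k·n₁)) = σ²·(k+1)/(k·n₁).
So n₁ = (1 + 1/k)·((z_{α/2} + z_β)/d)² = 1.400 × (3.083/0.40)².
n₁ = 1.400 × 59.41 = 83.2.
Round up: n₁ = 84, giving n₂ = 2.5 × 84 = 210.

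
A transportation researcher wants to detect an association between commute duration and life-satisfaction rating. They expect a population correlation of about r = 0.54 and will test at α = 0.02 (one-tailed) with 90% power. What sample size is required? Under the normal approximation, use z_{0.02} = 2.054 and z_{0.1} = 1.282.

n = 34

Fisher's z: C = ½·ln((1+r)/(1−r)) = ½·ln(3.3478) = 0.6042.
n = ((z_{α} + z_β)/C)² + 3.
(2.054 + 1.282) / 0.6042 = 3.336 / 0.6042 = 5.521.
n = 5.521² + 3 = 30.49 + 3 = 33.5.
Round up.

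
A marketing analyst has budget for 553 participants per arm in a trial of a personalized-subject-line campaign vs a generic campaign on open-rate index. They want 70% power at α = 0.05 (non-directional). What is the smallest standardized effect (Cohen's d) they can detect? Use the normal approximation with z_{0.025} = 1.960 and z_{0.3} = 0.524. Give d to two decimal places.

d_min ≈ 0.15

For two independent groups of n = 553 each: d_min = (z_{α/2} + z_β)·√(2/n).
z-sum = 1.960 + 0.524 = 2.484.
d_min = 2.484 × √(2/553) = 2.484 × 0.0601 = 0.149.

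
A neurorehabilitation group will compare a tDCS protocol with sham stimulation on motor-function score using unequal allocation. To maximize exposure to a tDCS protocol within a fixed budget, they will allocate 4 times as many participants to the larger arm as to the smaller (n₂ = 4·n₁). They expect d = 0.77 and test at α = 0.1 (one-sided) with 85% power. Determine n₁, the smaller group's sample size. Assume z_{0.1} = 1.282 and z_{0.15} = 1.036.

With allocation ratio k = n₂/n₁ = 4, Var(x̄₁−x̄₂) = σ²(1/n₁ + 1/(k·n₁)) = σ²·(k+1)/(k·n₁).
So n₁ = (1 + 1/k)·((z_{α} + z_β)/d)² = 1.250 × (2.318/0.77)².
n₁ = 1.250 × 9.06 = 11.3.
Round up: n₁ = 12, giving n₂ = 4 × 12 = 48.

n₁ = 12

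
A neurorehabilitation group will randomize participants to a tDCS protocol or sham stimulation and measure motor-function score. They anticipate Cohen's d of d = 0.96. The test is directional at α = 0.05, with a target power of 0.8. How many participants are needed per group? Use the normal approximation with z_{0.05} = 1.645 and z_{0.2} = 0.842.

For two independent groups with equal n: n = 2·((z_{α} + z_β) / d)².
z_{α} + z_β = 1.645 + 0.842 = 2.487.
n = 2 × (2.487 / 0.96)² = 2 × 2.591² = 2 × 6.71 = 13.4.
Round up to the next whole participant.

n = 14 per group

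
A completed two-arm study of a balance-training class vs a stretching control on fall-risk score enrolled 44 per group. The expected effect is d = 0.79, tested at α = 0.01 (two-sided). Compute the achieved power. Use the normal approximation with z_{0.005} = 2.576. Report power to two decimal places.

power ≈ 0.87

For two equal groups, power = Φ(d·√(n/2) − z_{α/2}).
d·√(n/2) = 0.79 × √(44/2) = 0.79 × 4.690 = 3.705.
z_β = 3.705 − 2.576 = 1.129.
Power = Φ(1.129) = 0.871.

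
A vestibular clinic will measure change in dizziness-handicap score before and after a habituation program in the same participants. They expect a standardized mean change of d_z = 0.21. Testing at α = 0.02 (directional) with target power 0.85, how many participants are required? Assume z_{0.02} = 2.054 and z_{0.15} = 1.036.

For a paired (one-sample on differences) test: n = ((z_{α} + z_β) / d)².
z_{α} + z_β = 2.054 + 1.036 = 3.090.
n = (3.090 / 0.21)² = 14.714² = 216.51.
Round up.

n = 217 pairs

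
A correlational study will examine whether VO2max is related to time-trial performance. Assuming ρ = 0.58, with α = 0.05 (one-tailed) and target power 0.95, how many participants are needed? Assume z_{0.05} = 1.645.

Fisher's z: C = ½·ln((1+r)/(1−r)) = ½·ln(3.7619) = 0.6625.
n = ((z_{α} + z_β)/C)² + 3.
(1.645 + 1.645) / 0.6625 = 3.290 / 0.6625 = 4.966.
n = 4.966² + 3 = 24.66 + 3 = 27.7.
Round up.

n = 28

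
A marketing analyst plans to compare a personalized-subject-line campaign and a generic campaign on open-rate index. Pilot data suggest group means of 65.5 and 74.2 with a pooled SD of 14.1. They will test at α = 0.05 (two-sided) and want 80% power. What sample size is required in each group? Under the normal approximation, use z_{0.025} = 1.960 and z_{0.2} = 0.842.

n = 42 per group

Cohen's d = |M₁ − M₂| / SD_pooled = |65.5 − 74.2| / 14.1 = 8.7 / 14.1 = 0.617.
For two independent groups with equal n: n = 2·((z_{α/2} + z_β) / d)².
z_{α/2} + z_β = 1.960 + 0.842 = 2.802.
n = 2 × (2.802 / 0.617)² = 2 × 4.541² = 2 × 20.62 = 41.2.
Round up to the next whole participant.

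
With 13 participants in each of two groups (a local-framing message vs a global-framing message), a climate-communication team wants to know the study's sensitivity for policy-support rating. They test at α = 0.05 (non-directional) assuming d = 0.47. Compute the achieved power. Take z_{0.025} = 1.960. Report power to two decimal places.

power ≈ 0.22

For two equal groups, power = Φ(d·√(n/2) − z_{α/2}).
d·√(n/2) = 0.47 × √(13/2) = 0.47 × 2.550 = 1.198.
z_β = 1.198 − 1.960 = -0.762.
Power = Φ(-0.762) = 0.223.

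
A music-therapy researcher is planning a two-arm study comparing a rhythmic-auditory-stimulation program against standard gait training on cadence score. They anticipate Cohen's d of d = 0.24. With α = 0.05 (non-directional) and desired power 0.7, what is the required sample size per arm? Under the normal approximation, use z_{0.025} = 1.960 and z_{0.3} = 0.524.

n = 215 per group

For two independent groups with equal n: n = 2·((z_{α/2} + z_β) / d)².
z_{α/2} + z_β = 1.960 + 0.524 = 2.484.
n = 2 × (2.484 / 0.24)² = 2 × 10.350² = 2 × 107.12 = 214.2.
Round up to the next whole participant.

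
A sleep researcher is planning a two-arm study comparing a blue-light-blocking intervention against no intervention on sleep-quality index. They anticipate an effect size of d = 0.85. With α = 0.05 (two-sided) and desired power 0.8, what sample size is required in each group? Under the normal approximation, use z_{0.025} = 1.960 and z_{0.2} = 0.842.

For two independent groups with equal n: n = 2·((z_{α/2} + z_β) / d)².
z_{α/2} + z_β = 1.960 + 0.842 = 2.802.
n = 2 × (2.802 / 0.85)² = 2 × 3.296² = 2 × 10.87 = 21.7.
Round up to the next whole participant.

n = 22 per group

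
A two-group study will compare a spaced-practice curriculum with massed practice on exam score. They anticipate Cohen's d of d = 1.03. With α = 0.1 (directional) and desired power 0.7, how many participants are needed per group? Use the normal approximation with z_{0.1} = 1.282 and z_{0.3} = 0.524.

For two independent groups with equal n: n = 2·((z_{α} + z_β) / d)².
z_{α} + z_β = 1.282 + 0.524 = 1.806.
n = 2 × (1.806 / 1.03)² = 2 × 1.753² = 2 × 3.07 = 6.1.
Round up to the next whole participant.

n = 7 per group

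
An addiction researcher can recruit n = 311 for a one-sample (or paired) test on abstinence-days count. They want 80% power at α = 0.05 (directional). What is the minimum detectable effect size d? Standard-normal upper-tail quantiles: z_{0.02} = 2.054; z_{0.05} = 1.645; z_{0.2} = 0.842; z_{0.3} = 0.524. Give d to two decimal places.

For a single sample (or paired design) of n = 311: d_min = (z_{α} + z_β)/√n.
z-sum = 1.645 + 0.842 = 2.487.
d_min = 2.487 / √311 = 2.487 / 17.635 = 0.141.

d_min ≈ 0.14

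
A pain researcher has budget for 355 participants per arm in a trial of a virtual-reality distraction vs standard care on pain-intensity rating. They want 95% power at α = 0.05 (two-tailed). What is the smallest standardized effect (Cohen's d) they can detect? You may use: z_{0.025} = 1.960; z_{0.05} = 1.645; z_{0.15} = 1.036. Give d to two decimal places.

d_min ≈ 0.27

For two independent groups of n = 355 each: d_min = (z_{α/2} + z_β)·√(2/n).
z-sum = 1.960 + 1.645 = 3.605.
d_min = 3.605 × √(2/355) = 3.605 × 0.0751 = 0.271.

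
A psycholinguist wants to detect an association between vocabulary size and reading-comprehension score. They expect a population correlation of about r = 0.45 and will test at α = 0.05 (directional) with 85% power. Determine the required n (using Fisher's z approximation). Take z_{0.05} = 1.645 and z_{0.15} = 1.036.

Fisher's z: C = ½·ln((1+r)/(1−r)) = ½·ln(2.6364) = 0.4847.
n = ((z_{α} + z_β)/C)² + 3.
(1.645 + 1.036) / 0.4847 = 2.681 / 0.4847 = 5.531.
n = 5.531² + 3 = 30.59 + 3 = 33.6.
Round up.

n = 34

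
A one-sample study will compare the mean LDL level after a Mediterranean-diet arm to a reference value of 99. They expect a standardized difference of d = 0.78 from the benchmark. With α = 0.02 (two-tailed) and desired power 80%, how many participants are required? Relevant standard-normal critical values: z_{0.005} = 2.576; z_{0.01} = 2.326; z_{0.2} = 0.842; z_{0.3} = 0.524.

n = 17

For a one-sample test: n = ((z_{α/2} + z_β) / d)².
z_{α/2} + z_β = 2.326 + 0.842 = 3.168.
n = (3.168 / 0.78)² = 4.062² = 16.50.
Round up.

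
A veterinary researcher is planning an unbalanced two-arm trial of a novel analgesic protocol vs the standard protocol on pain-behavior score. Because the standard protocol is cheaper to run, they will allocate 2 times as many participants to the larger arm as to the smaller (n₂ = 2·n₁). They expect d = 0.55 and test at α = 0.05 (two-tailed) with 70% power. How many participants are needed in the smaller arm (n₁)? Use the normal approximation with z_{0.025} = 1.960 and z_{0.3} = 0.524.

With allocation ratio k = n₂/n₁ = 2, Var(x̄₁−x̄₂) = σ²(1/n₁ + 1/(k·n₁)) = σ²·(k+1)/(k·n₁).
So n₁ = (1 + 1/k)·((z_{α/2} + z_β)/d)² = 1.500 × (2.484/0.55)².
n₁ = 1.500 × 20.40 = 30.6.
Round up: n₁ = 31, giving n₂ = 2 × 31 = 62.

n₁ = 31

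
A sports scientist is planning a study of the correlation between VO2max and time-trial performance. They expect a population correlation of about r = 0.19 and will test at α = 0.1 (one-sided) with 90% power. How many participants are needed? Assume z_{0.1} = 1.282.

Fisher's z: C = ½·ln((1+r)/(1−r)) = ½·ln(1.4691) = 0.1923.
n = ((z_{α} + z_β)/C)² + 3.
(1.282 + 1.282) / 0.1923 = 2.564 / 0.1923 = 13.333.
n = 13.333² + 3 = 177.78 + 3 = 180.8.
Round up.

n = 181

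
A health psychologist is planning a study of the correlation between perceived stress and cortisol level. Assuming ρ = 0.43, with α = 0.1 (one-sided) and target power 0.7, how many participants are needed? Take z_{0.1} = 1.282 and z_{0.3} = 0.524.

n = 19

Fisher's z: C = ½·ln((1+r)/(1−r)) = ½·ln(2.5088) = 0.4599.
n = ((z_{α} + z_β)/C)² + 3.
(1.282 + 0.524) / 0.4599 = 1.806 / 0.4599 = 3.927.
n = 3.927² + 3 = 15.42 + 3 = 18.4.
Round up.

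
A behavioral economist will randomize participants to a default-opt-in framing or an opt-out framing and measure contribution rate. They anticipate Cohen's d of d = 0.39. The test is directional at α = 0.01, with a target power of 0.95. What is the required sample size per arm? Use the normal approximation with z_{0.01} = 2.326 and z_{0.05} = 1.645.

n = 208 per group

For two independent groups with equal n: n = 2·((z_{α} + z_β) / d)².
z_{α} + z_β = 2.326 + 1.645 = 3.971.
n = 2 × (3.971 / 0.39)² = 2 × 10.182² = 2 × 103.67 = 207.3.
Round up to the next whole participant.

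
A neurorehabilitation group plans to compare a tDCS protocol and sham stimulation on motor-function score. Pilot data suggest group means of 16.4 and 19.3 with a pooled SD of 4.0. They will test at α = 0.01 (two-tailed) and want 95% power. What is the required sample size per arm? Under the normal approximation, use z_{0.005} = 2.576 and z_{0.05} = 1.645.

Cohen's d = |M₁ − M₂| / SD_pooled = |16.4 − 19.3| / 4.0 = 2.9 / 4.0 = 0.725.
For two independent groups with equal n: n = 2·((z_{α/2} + z_β) / d)².
z_{α/2} + z_β = 2.576 + 1.645 = 4.221.
n = 2 × (4.221 / 0.725)² = 2 × 5.822² = 2 × 33.90 = 67.8.
Round up to the next whole participant.

n = 68 per group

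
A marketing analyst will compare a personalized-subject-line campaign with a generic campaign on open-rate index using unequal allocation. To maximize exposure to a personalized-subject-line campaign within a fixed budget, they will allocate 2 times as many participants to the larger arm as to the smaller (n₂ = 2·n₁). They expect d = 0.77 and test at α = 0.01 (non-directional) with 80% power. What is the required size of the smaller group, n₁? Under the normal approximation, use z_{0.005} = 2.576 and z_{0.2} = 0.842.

With allocation ratio k = n₂/n₁ = 2, Var(x̄₁−x̄₂) = σ²(1/n₁ + 1/(k·n₁)) = σ²·(k+1)/(k·n₁).
So n₁ = (1 + 1/k)·((z_{α/2} + z_β)/d)² = 1.500 × (3.418/0.77)².
n₁ = 1.500 × 19.70 = 29.6.
Round up: n₁ = 30, giving n₂ = 2 × 30 = 60.

n₁ = 30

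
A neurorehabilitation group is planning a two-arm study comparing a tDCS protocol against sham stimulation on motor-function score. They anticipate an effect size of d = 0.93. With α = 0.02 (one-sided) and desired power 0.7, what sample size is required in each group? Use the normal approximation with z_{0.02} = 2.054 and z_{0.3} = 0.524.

For two independent groups with equal n: n = 2·((z_{α} + z_β) / d)².
z_{α} + z_β = 2.054 + 0.524 = 2.578.
n = 2 × (2.578 / 0.93)² = 2 × 2.772² = 2 × 7.68 = 15.4.
Round up to the next whole participant.

n = 16 per group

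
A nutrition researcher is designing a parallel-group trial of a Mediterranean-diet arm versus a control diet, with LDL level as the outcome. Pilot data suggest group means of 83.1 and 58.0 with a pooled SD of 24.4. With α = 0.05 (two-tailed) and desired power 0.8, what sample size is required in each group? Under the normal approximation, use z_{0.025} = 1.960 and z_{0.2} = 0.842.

n = 15 per group

Cohen's d = |M₁ − M₂| / SD_pooled = |83.1 − 58.0| / 24.4 = 25.1 / 24.4 = 1.029.
For two independent groups with equal n: n = 2·((z_{α/2} + z_β) / d)².
z_{α/2} + z_β = 1.960 + 0.842 = 2.802.
n = 2 × (2.802 / 1.029)² = 2 × 2.723² = 2 × 7.41 = 14.8.
Round up to the next whole participant.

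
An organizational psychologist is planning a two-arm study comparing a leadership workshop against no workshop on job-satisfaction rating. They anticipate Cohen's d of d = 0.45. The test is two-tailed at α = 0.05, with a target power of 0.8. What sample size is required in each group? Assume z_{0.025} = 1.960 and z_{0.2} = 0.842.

For two independent groups with equal n: n = 2·((z_{α/2} + z_β) / d)².
z_{α/2} + z_β = 1.960 + 0.842 = 2.802.
n = 2 × (2.802 / 0.45)² = 2 × 6.227² = 2 × 38.77 = 77.5.
Round up to the next whole participant.

n = 78 per group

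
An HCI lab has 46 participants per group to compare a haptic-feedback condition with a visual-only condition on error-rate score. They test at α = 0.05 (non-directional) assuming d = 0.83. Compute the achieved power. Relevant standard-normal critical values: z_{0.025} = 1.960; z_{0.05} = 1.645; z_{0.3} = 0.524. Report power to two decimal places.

For two equal groups, power = Φ(d·√(n/2) − z_{α/2}).
d·√(n/2) = 0.83 × √(46/2) = 0.83 × 4.796 = 3.981.
z_β = 3.981 − 1.960 = 2.021.
Power = Φ(2.021) = 0.978.

power ≈ 0.98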